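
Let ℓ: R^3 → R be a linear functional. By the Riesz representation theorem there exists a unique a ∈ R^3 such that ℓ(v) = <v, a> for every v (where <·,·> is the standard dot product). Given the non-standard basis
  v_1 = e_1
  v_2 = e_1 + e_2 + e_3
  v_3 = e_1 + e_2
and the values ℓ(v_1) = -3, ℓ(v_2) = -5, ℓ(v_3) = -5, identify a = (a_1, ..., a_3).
a = (-3, -2, 0)

Write a = (a_1, ..., a_3) in the standard basis. For each basis vector v_i, ℓ(v_i) = <v_i, a> is a linear equation in the a_j's. Collect the n equations into a matrix system V a = ℓ, where row i of V is v_i (expressed in the standard basis). Since V is invertible (lower-triangular with 1s on the diagonal, up to permutation), solve by back-substitution:
  V =
[[1, 0, 0],
 [1, 1, 1],
 [1, 1, 0]]
  V a = (-3, -5, -5)
Solving gives a = (-3, -2, 0).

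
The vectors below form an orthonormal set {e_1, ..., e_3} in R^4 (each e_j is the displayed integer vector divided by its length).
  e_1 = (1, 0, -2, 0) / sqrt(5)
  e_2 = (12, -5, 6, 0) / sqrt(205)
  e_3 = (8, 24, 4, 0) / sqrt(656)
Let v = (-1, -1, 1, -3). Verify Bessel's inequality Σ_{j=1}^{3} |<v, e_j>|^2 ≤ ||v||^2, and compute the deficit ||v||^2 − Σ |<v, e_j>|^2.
Σ |<v, e_j>|^2 = 3; ||v||^2 = 12; deficit = 9

Write each e_j = u_j / sqrt(<u_j, u_j>) where u_j is the displayed integer vector. Then <v, e_j> = <v, u_j> / sqrt(<u_j, u_j>), so |<v, e_j>|^2 = <v, u_j>^2 / <u_j, u_j>.
Coefficients: <v, e_1> = -3/sqrt(5), <v, e_2> = -1/sqrt(205), <v, e_3> = -28/sqrt(656).
Square and sum: Σ |<v, e_j>|^2 = 3.
Compute ||v||^2 = v·v = 12.
Deficit = 12 − 3 = 9 ≥ 0, confirming Bessel's inequality. (The deficit equals ||v − Σ <v,e_j> e_j||^2, the squared distance from v to span{e_j}.)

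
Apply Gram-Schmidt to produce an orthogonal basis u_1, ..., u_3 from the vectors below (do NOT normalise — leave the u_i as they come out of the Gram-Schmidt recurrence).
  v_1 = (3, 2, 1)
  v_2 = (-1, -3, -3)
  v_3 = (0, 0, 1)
Orthogonal basis:
  u_1 = (3, 2, 1)
  u_2 = (11/7, -9/7, -15/7)
  u_3 = (21/122, -28/61, 49/122)

Apply the Gram-Schmidt recurrence
  u_1 = v_1
  u_i = v_i − Σ_{j<i} ((v_i · u_j) / (u_j · u_j)) · u_j.

Step by step this gives:
  u_1 = (3, 2, 1)
  u_2 = (11/7, -9/7, -15/7)
  u_3 = (21/122, -28/61, 49/122)

Orthogonality check:
  u_2 · u_1 = 0 (should be 0)
  u_3 · u_1 = 0 (should be 0)
  u_3 · u_2 = 0 (should be 0)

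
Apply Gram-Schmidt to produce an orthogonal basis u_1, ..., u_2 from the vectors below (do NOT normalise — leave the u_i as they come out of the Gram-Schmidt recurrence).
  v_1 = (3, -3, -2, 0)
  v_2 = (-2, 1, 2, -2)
Orthogonal basis:
  u_1 = (3, -3, -2, 0)
  u_2 = (-5/22, -17/22, 9/11, -2)

Apply the Gram-Schmidt recurrence
  u_1 = v_1
  u_i = v_i − Σ_{j<i} ((v_i · u_j) / (u_j · u_j)) · u_j.

Step by step this gives:
  u_1 = (3, -3, -2, 0)
  u_2 = (-5/22, -17/22, 9/11, -2)

Orthogonality check:
  u_2 · u_1 = 0 (should be 0)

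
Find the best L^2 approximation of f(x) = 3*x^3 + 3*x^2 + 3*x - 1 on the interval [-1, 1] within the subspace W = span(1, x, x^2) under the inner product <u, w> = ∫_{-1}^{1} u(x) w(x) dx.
g(x) = 3*x^2 + 24*x/5 - 1

The best approximation g ∈ W is the orthogonal projection of f onto W. Writing g = a_0 + a_1 x + a_2 x^2, the coefficients solve the normal equations G · a = b where
  G_{ij} = <φ_i, φ_j> and b_i = <f, φ_i>, with φ_0 = 1, φ_1 = x, φ_2 = x^2.
G =
  [2, 0, 2/3]
  [0, 2/3, 0]
  [2/3, 0, 2/5],
b = (0, 16/5, 8/15).
Solving gives a_0 = -1, a_1 = 24/5, a_2 = 3, so
  g(x) = 3*x^2 + 24*x/5 - 1.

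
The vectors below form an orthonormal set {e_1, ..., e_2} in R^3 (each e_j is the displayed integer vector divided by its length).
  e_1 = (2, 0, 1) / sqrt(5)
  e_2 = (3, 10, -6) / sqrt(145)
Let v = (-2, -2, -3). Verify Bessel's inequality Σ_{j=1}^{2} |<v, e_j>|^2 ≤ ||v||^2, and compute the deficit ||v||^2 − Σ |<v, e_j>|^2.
Σ |<v, e_j>|^2 = 297/29; ||v||^2 = 17; deficit = 196/29

Write each e_j = u_j / sqrt(<u_j, u_j>) where u_j is the displayed integer vector. Then <v, e_j> = <v, u_j> / sqrt(<u_j, u_j>), so |<v, e_j>|^2 = <v, u_j>^2 / <u_j, u_j>.
Coefficients: <v, e_1> = -7/sqrt(5), <v, e_2> = -8/sqrt(145).
Square and sum: Σ |<v, e_j>|^2 = 297/29.
Compute ||v||^2 = v·v = 17.
Deficit = 17 − 297/29 = 196/29 ≥ 0, confirming Bessel's inequality. (The deficit equals ||v − Σ <v,e_j> e_j||^2, the squared distance from v to span{e_j}.)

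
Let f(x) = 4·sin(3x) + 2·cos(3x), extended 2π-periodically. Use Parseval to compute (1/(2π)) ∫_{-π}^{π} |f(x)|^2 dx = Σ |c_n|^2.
Σ |c_n|^2 = 10

Expand |f|^2 and use orthogonality of {sin(nx), cos(mx)} on [-π, π]:
  ∫_{-π}^{π} sin(nx)^2 dx = π, ∫ cos(mx)^2 dx = π, and cross terms integrate to 0.
So ∫_{-π}^{π} f(x)^2 dx = 4^2 · π + 2^2 · π = (16 + 4)π.
Divide by 2π: (16 + 4)/2 = 10.
By Parseval, this equals Σ |c_n|^2.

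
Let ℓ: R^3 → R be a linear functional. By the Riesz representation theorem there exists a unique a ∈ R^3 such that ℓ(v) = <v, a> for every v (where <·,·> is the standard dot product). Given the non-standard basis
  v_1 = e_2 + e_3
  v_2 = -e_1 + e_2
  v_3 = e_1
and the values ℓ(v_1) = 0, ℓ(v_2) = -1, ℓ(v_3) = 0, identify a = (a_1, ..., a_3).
a = (0, -1, 1)

Write a = (a_1, ..., a_3) in the standard basis. For each basis vector v_i, ℓ(v_i) = <v_i, a> is a linear equation in the a_j's. Collect the n equations into a matrix system V a = ℓ, where row i of V is v_i (expressed in the standard basis). Since V is invertible (lower-triangular with 1s on the diagonal, up to permutation), solve by back-substitution:
  V =
[[0, 1, 1],
 [-1, 1, 0],
 [1, 0, 0]]
  V a = (0, -1, 0)
Solving gives a = (0, -1, 1).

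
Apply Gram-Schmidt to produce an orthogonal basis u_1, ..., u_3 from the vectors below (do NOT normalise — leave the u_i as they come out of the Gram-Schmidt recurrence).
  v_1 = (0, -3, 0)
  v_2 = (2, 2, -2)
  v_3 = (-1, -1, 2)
Orthogonal basis:
  u_1 = (0, -3, 0)
  u_2 = (2, 0, -2)
  u_3 = (1/2, 0, 1/2)

Apply the Gram-Schmidt recurrence
  u_1 = v_1
  u_i = v_i − Σ_{j<i} ((v_i · u_j) / (u_j · u_j)) · u_j.

Step by step this gives:
  u_1 = (0, -3, 0)
  u_2 = (2, 0, -2)
  u_3 = (1/2, 0, 1/2)

Orthogonality check:
  u_2 · u_1 = 0 (should be 0)
  u_3 · u_1 = 0 (should be 0)
  u_3 · u_2 = 0 (should be 0)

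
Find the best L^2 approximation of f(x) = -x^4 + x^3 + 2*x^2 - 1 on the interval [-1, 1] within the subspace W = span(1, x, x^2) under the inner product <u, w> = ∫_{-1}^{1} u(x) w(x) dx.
g(x) = 8*x^2/7 + 3*x/5 - 32/35

The best approximation g ∈ W is the orthogonal projection of f onto W. Writing g = a_0 + a_1 x + a_2 x^2, the coefficients solve the normal equations G · a = b where
  G_{ij} = <φ_i, φ_j> and b_i = <f, φ_i>, with φ_0 = 1, φ_1 = x, φ_2 = x^2.
G =
  [2, 0, 2/3]
  [0, 2/3, 0]
  [2/3, 0, 2/5],
b = (-16/15, 2/5, -16/105).
Solving gives a_0 = -32/35, a_1 = 3/5, a_2 = 8/7, so
  g(x) = 8*x^2/7 + 3*x/5 - 32/35.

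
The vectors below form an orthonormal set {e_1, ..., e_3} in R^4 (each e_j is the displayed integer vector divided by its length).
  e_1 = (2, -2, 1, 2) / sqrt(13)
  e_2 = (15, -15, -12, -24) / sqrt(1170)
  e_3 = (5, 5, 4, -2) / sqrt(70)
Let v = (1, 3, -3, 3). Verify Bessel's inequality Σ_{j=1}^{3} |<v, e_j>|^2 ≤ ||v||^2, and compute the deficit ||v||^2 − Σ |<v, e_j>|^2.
Σ |<v, e_j>|^2 = 27/7; ||v||^2 = 28; deficit = 169/7

Write each e_j = u_j / sqrt(<u_j, u_j>) where u_j is the displayed integer vector. Then <v, e_j> = <v, u_j> / sqrt(<u_j, u_j>), so |<v, e_j>|^2 = <v, u_j>^2 / <u_j, u_j>.
Coefficients: <v, e_1> = -1/sqrt(13), <v, e_2> = -66/sqrt(1170), <v, e_3> = 2/sqrt(70).
Square and sum: Σ |<v, e_j>|^2 = 27/7.
Compute ||v||^2 = v·v = 28.
Deficit = 28 − 27/7 = 169/7 ≥ 0, confirming Bessel's inequality. (The deficit equals ||v − Σ <v,e_j> e_j||^2, the squared distance from v to span{e_j}.)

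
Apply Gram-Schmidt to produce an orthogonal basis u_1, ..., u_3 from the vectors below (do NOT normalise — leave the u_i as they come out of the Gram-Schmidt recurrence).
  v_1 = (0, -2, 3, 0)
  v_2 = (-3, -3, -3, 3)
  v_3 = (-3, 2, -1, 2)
Orthogonal basis:
  u_1 = (0, -2, 3, 0)
  u_2 = (-3, -45/13, -30/13, 3)
  u_3 = (-36/17, 33/17, 22/17, 19/17)

Apply the Gram-Schmidt recurrence
  u_1 = v_1
  u_i = v_i − Σ_{j<i} ((v_i · u_j) / (u_j · u_j)) · u_j.

Step by step this gives:
  u_1 = (0, -2, 3, 0)
  u_2 = (-3, -45/13, -30/13, 3)
  u_3 = (-36/17, 33/17, 22/17, 19/17)

Orthogonality check:
  u_2 · u_1 = 0 (should be 0)
  u_3 · u_1 = 0 (should be 0)
  u_3 · u_2 = 0 (should be 0)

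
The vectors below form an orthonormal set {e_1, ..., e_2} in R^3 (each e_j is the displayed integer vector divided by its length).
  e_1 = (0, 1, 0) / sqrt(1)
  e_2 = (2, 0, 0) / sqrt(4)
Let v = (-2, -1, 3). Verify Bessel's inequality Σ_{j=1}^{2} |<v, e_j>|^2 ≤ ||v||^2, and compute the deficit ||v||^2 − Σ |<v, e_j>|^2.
Σ |<v, e_j>|^2 = 5; ||v||^2 = 14; deficit = 9

Write each e_j = u_j / sqrt(<u_j, u_j>) where u_j is the displayed integer vector. Then <v, e_j> = <v, u_j> / sqrt(<u_j, u_j>), so |<v, e_j>|^2 = <v, u_j>^2 / <u_j, u_j>.
Coefficients: <v, e_1> = -1/sqrt(1), <v, e_2> = -4/sqrt(4).
Square and sum: Σ |<v, e_j>|^2 = 5.
Compute ||v||^2 = v·v = 14.
Deficit = 14 − 5 = 9 ≥ 0, confirming Bessel's inequality. (The deficit equals ||v − Σ <v,e_j> e_j||^2, the squared distance from v to span{e_j}.)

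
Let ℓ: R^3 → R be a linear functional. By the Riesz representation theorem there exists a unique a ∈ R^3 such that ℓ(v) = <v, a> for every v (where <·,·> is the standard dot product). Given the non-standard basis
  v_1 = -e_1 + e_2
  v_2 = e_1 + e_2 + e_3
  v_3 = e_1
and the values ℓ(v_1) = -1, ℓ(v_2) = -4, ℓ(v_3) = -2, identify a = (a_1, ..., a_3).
a = (-2, -3, 1)

Write a = (a_1, ..., a_3) in the standard basis. For each basis vector v_i, ℓ(v_i) = <v_i, a> is a linear equation in the a_j's. Collect the n equations into a matrix system V a = ℓ, where row i of V is v_i (expressed in the standard basis). Since V is invertible (lower-triangular with 1s on the diagonal, up to permutation), solve by back-substitution:
  V =
[[-1, 1, 0],
 [1, 1, 1],
 [1, 0, 0]]
  V a = (-1, -4, -2)
Solving gives a = (-2, -3, 1).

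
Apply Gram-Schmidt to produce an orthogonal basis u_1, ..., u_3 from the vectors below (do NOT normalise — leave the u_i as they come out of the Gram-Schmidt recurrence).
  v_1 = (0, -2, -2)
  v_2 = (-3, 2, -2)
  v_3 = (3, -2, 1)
Orthogonal basis:
  u_1 = (0, -2, -2)
  u_2 = (-3, 2, -2)
  u_3 = (6/17, 9/34, -9/34)

Apply the Gram-Schmidt recurrence
  u_1 = v_1
  u_i = v_i − Σ_{j<i} ((v_i · u_j) / (u_j · u_j)) · u_j.

Step by step this gives:
  u_1 = (0, -2, -2)
  u_2 = (-3, 2, -2)
  u_3 = (6/17, 9/34, -9/34)

Orthogonality check:
  u_2 · u_1 = 0 (should be 0)
  u_3 · u_1 = 0 (should be 0)
  u_3 · u_2 = 0 (should be 0)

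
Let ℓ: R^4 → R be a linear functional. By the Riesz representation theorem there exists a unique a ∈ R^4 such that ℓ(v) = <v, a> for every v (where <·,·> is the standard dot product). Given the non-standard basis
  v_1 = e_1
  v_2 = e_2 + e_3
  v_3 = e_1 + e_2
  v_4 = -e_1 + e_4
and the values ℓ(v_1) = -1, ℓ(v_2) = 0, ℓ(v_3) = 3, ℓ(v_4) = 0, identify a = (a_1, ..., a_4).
a = (-1, 4, -4, -1)

Write a = (a_1, ..., a_4) in the standard basis. For each basis vector v_i, ℓ(v_i) = <v_i, a> is a linear equation in the a_j's. Collect the n equations into a matrix system V a = ℓ, where row i of V is v_i (expressed in the standard basis). Since V is invertible (lower-triangular with 1s on the diagonal, up to permutation), solve by back-substitution:
  V =
[[1, 0, 0, 0],
 [0, 1, 1, 0],
 [1, 1, 0, 0],
 [-1, 0, 0, 1]]
  V a = (-1, 0, 3, 0)
Solving gives a = (-1, 4, -4, -1).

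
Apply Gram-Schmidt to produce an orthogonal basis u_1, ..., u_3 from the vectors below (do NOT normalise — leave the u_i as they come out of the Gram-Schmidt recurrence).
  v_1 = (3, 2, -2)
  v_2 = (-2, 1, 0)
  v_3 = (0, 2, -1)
Orthogonal basis:
  u_1 = (3, 2, -2)
  u_2 = (-22/17, 25/17, -8/17)
  u_3 = (2/69, 4/69, 7/69)

Apply the Gram-Schmidt recurrence
  u_1 = v_1
  u_i = v_i − Σ_{j<i} ((v_i · u_j) / (u_j · u_j)) · u_j.

Step by step this gives:
  u_1 = (3, 2, -2)
  u_2 = (-22/17, 25/17, -8/17)
  u_3 = (2/69, 4/69, 7/69)

Orthogonality check:
  u_2 · u_1 = 0 (should be 0)
  u_3 · u_1 = 0 (should be 0)
  u_3 · u_2 = 0 (should be 0)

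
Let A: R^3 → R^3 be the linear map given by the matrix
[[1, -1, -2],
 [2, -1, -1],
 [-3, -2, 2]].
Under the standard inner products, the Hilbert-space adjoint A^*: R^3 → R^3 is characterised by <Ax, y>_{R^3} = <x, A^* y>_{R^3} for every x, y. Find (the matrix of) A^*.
A^* = A^T =
[[1, 2, -3],
 [-1, -1, -2],
 [-2, -1, 2]]

For real matrices with standard dot products, the defining identity <Ax, y> = <x, A^* y> gives (Ax)^T y = x^T (A^*) y, i.e. x^T A^T y = x^T (A^*) y. Since this holds for all x, y, we must have A^* = A^T. Therefore
A^* =
[[1, 2, -3],
 [-1, -1, -2],
 [-2, -1, 2]].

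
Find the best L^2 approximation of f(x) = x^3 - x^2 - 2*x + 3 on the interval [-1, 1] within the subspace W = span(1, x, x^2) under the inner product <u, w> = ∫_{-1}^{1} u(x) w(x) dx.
g(x) = -x^2 - 7*x/5 + 3

The best approximation g ∈ W is the orthogonal projection of f onto W. Writing g = a_0 + a_1 x + a_2 x^2, the coefficients solve the normal equations G · a = b where
  G_{ij} = <φ_i, φ_j> and b_i = <f, φ_i>, with φ_0 = 1, φ_1 = x, φ_2 = x^2.
G =
  [2, 0, 2/3]
  [0, 2/3, 0]
  [2/3, 0, 2/5],
b = (16/3, -14/15, 8/5).
Solving gives a_0 = 3, a_1 = -7/5, a_2 = -1, so
  g(x) = -x^2 - 7*x/5 + 3.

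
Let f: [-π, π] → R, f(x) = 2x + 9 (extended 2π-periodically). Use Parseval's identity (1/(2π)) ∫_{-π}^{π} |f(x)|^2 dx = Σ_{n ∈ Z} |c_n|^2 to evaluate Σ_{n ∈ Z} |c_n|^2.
Σ |c_n|^2 = 4π^2/3 + 81

Expand and integrate term by term over [-π, π]:
  ∫ (2x)^2 dx = 4·(2π^3/3); ∫ 2·2·(9)·x dx = 0 (odd integrand); ∫ 9^2 dx = 81·2π.
So (1/(2π)) ∫_{-π}^{π} (2x + 9)^2 dx = 4π^2/3 + 81 = 4π^2/3 + 81.
Parseval ⇒ Σ |c_n|^2 = 4π^2/3 + 81.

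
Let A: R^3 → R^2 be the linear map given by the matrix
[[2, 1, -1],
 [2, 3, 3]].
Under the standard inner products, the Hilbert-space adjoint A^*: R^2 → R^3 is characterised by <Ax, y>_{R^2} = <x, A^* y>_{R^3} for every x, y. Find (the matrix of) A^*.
A^* = A^T =
[[2, 2],
 [1, 3],
 [-1, 3]]

For real matrices with standard dot products, the defining identity <Ax, y> = <x, A^* y> gives (Ax)^T y = x^T (A^*) y, i.e. x^T A^T y = x^T (A^*) y. Since this holds for all x, y, we must have A^* = A^T. Therefore
A^* =
[[2, 2],
 [1, 3],
 [-1, 3]].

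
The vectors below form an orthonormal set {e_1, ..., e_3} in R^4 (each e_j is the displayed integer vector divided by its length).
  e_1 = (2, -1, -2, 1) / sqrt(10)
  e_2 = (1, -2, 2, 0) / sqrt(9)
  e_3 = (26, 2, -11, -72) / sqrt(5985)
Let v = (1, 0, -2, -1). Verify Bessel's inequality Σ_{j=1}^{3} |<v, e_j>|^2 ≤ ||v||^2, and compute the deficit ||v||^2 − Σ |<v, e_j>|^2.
Σ |<v, e_j>|^2 = 1571/266; ||v||^2 = 6; deficit = 25/266

Write each e_j = u_j / sqrt(<u_j, u_j>) where u_j is the displayed integer vector. Then <v, e_j> = <v, u_j> / sqrt(<u_j, u_j>), so |<v, e_j>|^2 = <v, u_j>^2 / <u_j, u_j>.
Coefficients: <v, e_1> = 5/sqrt(10), <v, e_2> = -3/sqrt(9), <v, e_3> = 120/sqrt(5985).
Square and sum: Σ |<v, e_j>|^2 = 1571/266.
Compute ||v||^2 = v·v = 6.
Deficit = 6 − 1571/266 = 25/266 ≥ 0, confirming Bessel's inequality. (The deficit equals ||v − Σ <v,e_j> e_j||^2, the squared distance from v to span{e_j}.)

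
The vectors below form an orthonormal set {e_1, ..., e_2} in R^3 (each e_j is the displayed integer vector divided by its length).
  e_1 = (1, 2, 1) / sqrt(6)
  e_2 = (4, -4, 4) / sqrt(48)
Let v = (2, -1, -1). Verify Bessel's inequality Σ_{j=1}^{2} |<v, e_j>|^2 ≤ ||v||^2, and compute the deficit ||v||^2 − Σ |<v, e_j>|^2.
Σ |<v, e_j>|^2 = 3/2; ||v||^2 = 6; deficit = 9/2

Write each e_j = u_j / sqrt(<u_j, u_j>) where u_j is the displayed integer vector. Then <v, e_j> = <v, u_j> / sqrt(<u_j, u_j>), so |<v, e_j>|^2 = <v, u_j>^2 / <u_j, u_j>.
Coefficients: <v, e_1> = -1/sqrt(6), <v, e_2> = 8/sqrt(48).
Square and sum: Σ |<v, e_j>|^2 = 3/2.
Compute ||v||^2 = v·v = 6.
Deficit = 6 − 3/2 = 9/2 ≥ 0, confirming Bessel's inequality. (The deficit equals ||v − Σ <v,e_j> e_j||^2, the squared distance from v to span{e_j}.)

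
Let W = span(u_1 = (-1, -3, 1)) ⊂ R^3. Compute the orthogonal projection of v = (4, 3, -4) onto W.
proj_W(v) = (17/11, 51/11, -17/11)

Set up U = [u_1 | ... | u_1] ∈ R^(3×1). The projector onto W = col(U) is P = U (U^T U)^(-1) U^T.
Compute U^T U =
  [11],
and U^T v = (-17).
Solve U^T U · c = U^T v for the coefficients: c = (-17/11). The projection is proj_W(v) = U c.
Check: (v - proj_W(v)) · u_1 = 0  (should be 0).
Result: proj_W(v) = (17/11, 51/11, -17/11).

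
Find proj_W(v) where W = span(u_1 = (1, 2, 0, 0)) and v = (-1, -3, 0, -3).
proj_W(v) = (-7/5, -14/5, 0, 0)

Set up U = [u_1 | ... | u_1] ∈ R^(4×1). The projector onto W = col(U) is P = U (U^T U)^(-1) U^T.
Compute U^T U =
  [5],
and U^T v = (-7).
Solve U^T U · c = U^T v for the coefficients: c = (-7/5). The projection is proj_W(v) = U c.
Check: (v - proj_W(v)) · u_1 = 0  (should be 0).
Result: proj_W(v) = (-7/5, -14/5, 0, 0).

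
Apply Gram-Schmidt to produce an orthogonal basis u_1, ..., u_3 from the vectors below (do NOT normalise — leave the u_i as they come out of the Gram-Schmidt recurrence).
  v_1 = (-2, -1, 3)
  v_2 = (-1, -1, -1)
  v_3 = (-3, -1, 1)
Orthogonal basis:
  u_1 = (-2, -1, 3)
  u_2 = (-1, -1, -1)
  u_3 = (-4/7, 5/7, -1/7)

Apply the Gram-Schmidt recurrence
  u_1 = v_1
  u_i = v_i − Σ_{j<i} ((v_i · u_j) / (u_j · u_j)) · u_j.

Step by step this gives:
  u_1 = (-2, -1, 3)
  u_2 = (-1, -1, -1)
  u_3 = (-4/7, 5/7, -1/7)

Orthogonality check:
  u_2 · u_1 = 0 (should be 0)
  u_3 · u_1 = 0 (should be 0)
  u_3 · u_2 = 0 (should be 0)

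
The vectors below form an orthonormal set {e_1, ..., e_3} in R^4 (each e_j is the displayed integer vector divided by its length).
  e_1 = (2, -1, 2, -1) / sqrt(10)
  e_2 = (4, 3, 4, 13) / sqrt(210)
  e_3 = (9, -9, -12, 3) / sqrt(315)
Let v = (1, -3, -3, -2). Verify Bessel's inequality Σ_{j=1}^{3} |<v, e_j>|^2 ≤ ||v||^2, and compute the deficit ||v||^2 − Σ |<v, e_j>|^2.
Σ |<v, e_j>|^2 = 341/15; ||v||^2 = 23; deficit = 4/15

Write each e_j = u_j / sqrt(<u_j, u_j>) where u_j is the displayed integer vector. Then <v, e_j> = <v, u_j> / sqrt(<u_j, u_j>), so |<v, e_j>|^2 = <v, u_j>^2 / <u_j, u_j>.
Coefficients: <v, e_1> = 1/sqrt(10), <v, e_2> = -43/sqrt(210), <v, e_3> = 66/sqrt(315).
Square and sum: Σ |<v, e_j>|^2 = 341/15.
Compute ||v||^2 = v·v = 23.
Deficit = 23 − 341/15 = 4/15 ≥ 0, confirming Bessel's inequality. (The deficit equals ||v − Σ <v,e_j> e_j||^2, the squared distance from v to span{e_j}.)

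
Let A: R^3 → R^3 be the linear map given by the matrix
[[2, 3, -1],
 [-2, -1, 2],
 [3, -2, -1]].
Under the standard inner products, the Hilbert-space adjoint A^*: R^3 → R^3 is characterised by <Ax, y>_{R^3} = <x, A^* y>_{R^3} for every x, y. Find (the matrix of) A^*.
A^* = A^T =
[[2, -2, 3],
 [3, -1, -2],
 [-1, 2, -1]]

For real matrices with standard dot products, the defining identity <Ax, y> = <x, A^* y> gives (Ax)^T y = x^T (A^*) y, i.e. x^T A^T y = x^T (A^*) y. Since this holds for all x, y, we must have A^* = A^T. Therefore
A^* =
[[2, -2, 3],
 [3, -1, -2],
 [-1, 2, -1]].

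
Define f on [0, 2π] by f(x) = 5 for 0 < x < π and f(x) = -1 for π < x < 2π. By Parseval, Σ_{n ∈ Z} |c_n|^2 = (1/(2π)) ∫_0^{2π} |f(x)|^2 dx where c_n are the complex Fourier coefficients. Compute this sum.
Σ |c_n|^2 = 13

Parseval equates the L^2 energy of f (normalised by 1/(2π)) with the ℓ^2 sum of its Fourier coefficients: (1/(2π)) ∫_0^{2π} |f|^2 = Σ |c_n|^2.
Compute the left side: (1/(2π)) [∫_0^π 5^2 dx + ∫_π^{2π} (-1)^2 dx] = (1/(2π)) · (25π + 1π) = (25 + 1)/2 = 13.
So Σ_{n ∈ Z} |c_n|^2 = 13.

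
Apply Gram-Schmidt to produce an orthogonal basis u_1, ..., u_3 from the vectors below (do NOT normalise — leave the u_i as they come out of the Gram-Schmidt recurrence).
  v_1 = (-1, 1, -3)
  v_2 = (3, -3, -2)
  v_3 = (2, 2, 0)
Orthogonal basis:
  u_1 = (-1, 1, -3)
  u_2 = (3, -3, -2)
  u_3 = (2, 2, 0)

Apply the Gram-Schmidt recurrence
  u_1 = v_1
  u_i = v_i − Σ_{j<i} ((v_i · u_j) / (u_j · u_j)) · u_j.

Step by step this gives:
  u_1 = (-1, 1, -3)
  u_2 = (3, -3, -2)
  u_3 = (2, 2, 0)

Orthogonality check:
  u_2 · u_1 = 0 (should be 0)
  u_3 · u_1 = 0 (should be 0)
  u_3 · u_2 = 0 (should be 0)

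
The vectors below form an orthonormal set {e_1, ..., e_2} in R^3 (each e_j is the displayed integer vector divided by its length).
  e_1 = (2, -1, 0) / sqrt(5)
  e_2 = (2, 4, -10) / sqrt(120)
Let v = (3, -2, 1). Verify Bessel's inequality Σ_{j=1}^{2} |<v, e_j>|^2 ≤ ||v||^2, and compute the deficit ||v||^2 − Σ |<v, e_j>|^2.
Σ |<v, e_j>|^2 = 14; ||v||^2 = 14; deficit = 0

Write each e_j = u_j / sqrt(<u_j, u_j>) where u_j is the displayed integer vector. Then <v, e_j> = <v, u_j> / sqrt(<u_j, u_j>), so |<v, e_j>|^2 = <v, u_j>^2 / <u_j, u_j>.
Coefficients: <v, e_1> = 8/sqrt(5), <v, e_2> = -12/sqrt(120).
Square and sum: Σ |<v, e_j>|^2 = 14.
Compute ||v||^2 = v·v = 14.
Deficit = 14 − 14 = 0 ≥ 0, confirming Bessel's inequality. (The deficit equals ||v − Σ <v,e_j> e_j||^2, the squared distance from v to span{e_j}.)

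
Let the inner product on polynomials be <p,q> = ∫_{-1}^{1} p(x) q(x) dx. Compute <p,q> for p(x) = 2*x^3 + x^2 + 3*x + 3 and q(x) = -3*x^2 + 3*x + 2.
<p,q> = 218/15

Expand the product: p(x)·q(x) = -6*x^5 + 3*x^4 - 2*x^3 + 2*x^2 + 15*x + 6.
∫_{-1}^{1} of each monomial x^k gives [2/(k+1) if k even, 0 if k odd]. Integrating term-by-term (or equivalently evaluating the antiderivative F(x) = -x^6 + 3*x^5/5 - x^4/2 + 2*x^3/3 + 15*x^2/2 + 6*x at the endpoints):
  F(1) − F(−1) = 199/15 − (-19/15) = 218/15.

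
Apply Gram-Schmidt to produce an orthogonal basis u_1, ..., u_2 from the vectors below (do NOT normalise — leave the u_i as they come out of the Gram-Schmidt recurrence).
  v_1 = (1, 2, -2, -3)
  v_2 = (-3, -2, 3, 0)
Orthogonal basis:
  u_1 = (1, 2, -2, -3)
  u_2 = (-41/18, -5/9, 14/9, -13/6)

Apply the Gram-Schmidt recurrence
  u_1 = v_1
  u_i = v_i − Σ_{j<i} ((v_i · u_j) / (u_j · u_j)) · u_j.

Step by step this gives:
  u_1 = (1, 2, -2, -3)
  u_2 = (-41/18, -5/9, 14/9, -13/6)

Orthogonality check:
  u_2 · u_1 = 0 (should be 0)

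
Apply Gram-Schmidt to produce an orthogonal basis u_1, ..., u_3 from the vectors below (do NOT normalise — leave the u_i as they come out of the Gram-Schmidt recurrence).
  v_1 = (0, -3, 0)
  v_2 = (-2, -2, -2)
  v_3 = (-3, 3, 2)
Orthogonal basis:
  u_1 = (0, -3, 0)
  u_2 = (-2, 0, -2)
  u_3 = (-5/2, 0, 5/2)

Apply the Gram-Schmidt recurrence
  u_1 = v_1
  u_i = v_i − Σ_{j<i} ((v_i · u_j) / (u_j · u_j)) · u_j.

Step by step this gives:
  u_1 = (0, -3, 0)
  u_2 = (-2, 0, -2)
  u_3 = (-5/2, 0, 5/2)

Orthogonality check:
  u_2 · u_1 = 0 (should be 0)
  u_3 · u_1 = 0 (should be 0)
  u_3 · u_2 = 0 (should be 0)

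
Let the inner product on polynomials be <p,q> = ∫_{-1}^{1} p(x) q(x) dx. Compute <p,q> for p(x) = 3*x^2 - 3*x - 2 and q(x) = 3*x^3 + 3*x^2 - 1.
<p,q> = -2

Expand the product: p(x)·q(x) = 9*x^5 - 15*x^3 - 9*x^2 + 3*x + 2.
∫_{-1}^{1} of each monomial x^k gives [2/(k+1) if k even, 0 if k odd]. Integrating term-by-term (or equivalently evaluating the antiderivative F(x) = 3*x^6/2 - 15*x^4/4 - 3*x^3 + 3*x^2/2 + 2*x at the endpoints):
  F(1) − F(−1) = -7/4 − (1/4) = -2.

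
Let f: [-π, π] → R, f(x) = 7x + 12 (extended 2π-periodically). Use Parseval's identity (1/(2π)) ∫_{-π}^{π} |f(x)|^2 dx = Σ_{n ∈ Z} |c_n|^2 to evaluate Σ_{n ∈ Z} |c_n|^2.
Σ |c_n|^2 = 49π^2/3 + 144

Expand and integrate term by term over [-π, π]:
  ∫ (7x)^2 dx = 49·(2π^3/3); ∫ 2·7·(12)·x dx = 0 (odd integrand); ∫ 12^2 dx = 144·2π.
So (1/(2π)) ∫_{-π}^{π} (7x + 12)^2 dx = 49π^2/3 + 144 = 49π^2/3 + 144.
Parseval ⇒ Σ |c_n|^2 = 49π^2/3 + 144.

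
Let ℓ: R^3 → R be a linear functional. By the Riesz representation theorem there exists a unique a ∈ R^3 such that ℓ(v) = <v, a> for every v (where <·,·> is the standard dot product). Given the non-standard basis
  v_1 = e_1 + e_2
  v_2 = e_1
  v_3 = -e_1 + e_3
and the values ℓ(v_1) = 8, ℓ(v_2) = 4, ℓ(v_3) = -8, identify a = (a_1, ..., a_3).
a = (4, 4, -4)

Write a = (a_1, ..., a_3) in the standard basis. For each basis vector v_i, ℓ(v_i) = <v_i, a> is a linear equation in the a_j's. Collect the n equations into a matrix system V a = ℓ, where row i of V is v_i (expressed in the standard basis). Since V is invertible (lower-triangular with 1s on the diagonal, up to permutation), solve by back-substitution:
  V =
[[1, 1, 0],
 [1, 0, 0],
 [-1, 0, 1]]
  V a = (8, 4, -8)
Solving gives a = (4, 4, -4).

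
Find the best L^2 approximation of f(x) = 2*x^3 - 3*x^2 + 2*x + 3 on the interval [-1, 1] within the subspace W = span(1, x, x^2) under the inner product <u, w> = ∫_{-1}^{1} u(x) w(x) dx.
g(x) = -3*x^2 + 16*x/5 + 3

The best approximation g ∈ W is the orthogonal projection of f onto W. Writing g = a_0 + a_1 x + a_2 x^2, the coefficients solve the normal equations G · a = b where
  G_{ij} = <φ_i, φ_j> and b_i = <f, φ_i>, with φ_0 = 1, φ_1 = x, φ_2 = x^2.
G =
  [2, 0, 2/3]
  [0, 2/3, 0]
  [2/3, 0, 2/5],
b = (4, 32/15, 4/5).
Solving gives a_0 = 3, a_1 = 16/5, a_2 = -3, so
  g(x) = -3*x^2 + 16*x/5 + 3.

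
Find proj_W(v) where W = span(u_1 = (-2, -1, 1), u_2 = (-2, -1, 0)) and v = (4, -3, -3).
proj_W(v) = (2, 1, -3)

Set up U = [u_1 | ... | u_2] ∈ R^(3×2). The projector onto W = col(U) is P = U (U^T U)^(-1) U^T.
Compute U^T U =
  [6, 5]
  [5, 5],
and U^T v = (-8, -5).
Solve U^T U · c = U^T v for the coefficients: c = (-3, 2). The projection is proj_W(v) = U c.
Check: (v - proj_W(v)) · u_1 = 0  (should be 0).
Check: (v - proj_W(v)) · u_2 = 0  (should be 0).
Result: proj_W(v) = (2, 1, -3).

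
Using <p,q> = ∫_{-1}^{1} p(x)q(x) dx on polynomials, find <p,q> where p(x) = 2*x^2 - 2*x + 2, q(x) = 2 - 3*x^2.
<p,q> = 64/15

Expand the product: p(x)·q(x) = -6*x^4 + 6*x^3 - 2*x^2 - 4*x + 4.
∫_{-1}^{1} of each monomial x^k gives [2/(k+1) if k even, 0 if k odd]. Integrating term-by-term (or equivalently evaluating the antiderivative F(x) = -6*x^5/5 + 3*x^4/2 - 2*x^3/3 - 2*x^2 + 4*x at the endpoints):
  F(1) − F(−1) = 49/30 − (-79/30) = 64/15.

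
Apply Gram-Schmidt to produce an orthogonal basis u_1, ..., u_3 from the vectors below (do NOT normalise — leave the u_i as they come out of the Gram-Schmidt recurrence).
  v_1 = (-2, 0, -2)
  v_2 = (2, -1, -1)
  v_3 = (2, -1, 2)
Orthogonal basis:
  u_1 = (-2, 0, -2)
  u_2 = (3/2, -1, -3/2)
  u_3 = (-3/11, -9/11, 3/11)

Apply the Gram-Schmidt recurrence
  u_1 = v_1
  u_i = v_i − Σ_{j<i} ((v_i · u_j) / (u_j · u_j)) · u_j.

Step by step this gives:
  u_1 = (-2, 0, -2)
  u_2 = (3/2, -1, -3/2)
  u_3 = (-3/11, -9/11, 3/11)

Orthogonality check:
  u_2 · u_1 = 0 (should be 0)
  u_3 · u_1 = 0 (should be 0)
  u_3 · u_2 = 0 (should be 0)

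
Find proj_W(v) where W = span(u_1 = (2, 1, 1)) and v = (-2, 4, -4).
proj_W(v) = (-4/3, -2/3, -2/3)

Set up U = [u_1 | ... | u_1] ∈ R^(3×1). The projector onto W = col(U) is P = U (U^T U)^(-1) U^T.
Compute U^T U =
  [6],
and U^T v = (-4).
Solve U^T U · c = U^T v for the coefficients: c = (-2/3). The projection is proj_W(v) = U c.
Check: (v - proj_W(v)) · u_1 = 0  (should be 0).
Result: proj_W(v) = (-4/3, -2/3, -2/3).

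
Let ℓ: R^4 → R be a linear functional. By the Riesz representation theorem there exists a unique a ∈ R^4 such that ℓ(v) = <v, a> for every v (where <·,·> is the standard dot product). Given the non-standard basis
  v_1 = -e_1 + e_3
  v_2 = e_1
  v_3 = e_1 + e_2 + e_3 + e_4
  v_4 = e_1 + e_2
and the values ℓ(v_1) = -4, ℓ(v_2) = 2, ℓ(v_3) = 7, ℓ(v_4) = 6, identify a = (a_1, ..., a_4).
a = (2, 4, -2, 3)

Write a = (a_1, ..., a_4) in the standard basis. For each basis vector v_i, ℓ(v_i) = <v_i, a> is a linear equation in the a_j's. Collect the n equations into a matrix system V a = ℓ, where row i of V is v_i (expressed in the standard basis). Since V is invertible (lower-triangular with 1s on the diagonal, up to permutation), solve by back-substitution:
  V =
[[-1, 0, 1, 0],
 [1, 0, 0, 0],
 [1, 1, 1, 1],
 [1, 1, 0, 0]]
  V a = (-4, 2, 7, 6)
Solving gives a = (2, 4, -2, 3).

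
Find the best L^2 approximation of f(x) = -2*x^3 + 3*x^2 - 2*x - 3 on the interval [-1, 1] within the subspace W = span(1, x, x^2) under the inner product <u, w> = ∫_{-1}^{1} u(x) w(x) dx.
g(x) = 3*x^2 - 16*x/5 - 3

The best approximation g ∈ W is the orthogonal projection of f onto W. Writing g = a_0 + a_1 x + a_2 x^2, the coefficients solve the normal equations G · a = b where
  G_{ij} = <φ_i, φ_j> and b_i = <f, φ_i>, with φ_0 = 1, φ_1 = x, φ_2 = x^2.
G =
  [2, 0, 2/3]
  [0, 2/3, 0]
  [2/3, 0, 2/5],
b = (-4, -32/15, -4/5).
Solving gives a_0 = -3, a_1 = -16/5, a_2 = 3, so
  g(x) = 3*x^2 - 16*x/5 - 3.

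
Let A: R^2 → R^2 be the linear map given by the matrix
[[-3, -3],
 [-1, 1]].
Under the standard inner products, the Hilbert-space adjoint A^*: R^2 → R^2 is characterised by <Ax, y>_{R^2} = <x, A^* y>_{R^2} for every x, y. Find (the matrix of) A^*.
A^* = A^T =
[[-3, -1],
 [-3, 1]]

For real matrices with standard dot products, the defining identity <Ax, y> = <x, A^* y> gives (Ax)^T y = x^T (A^*) y, i.e. x^T A^T y = x^T (A^*) y. Since this holds for all x, y, we must have A^* = A^T. Therefore
A^* =
[[-3, -1],
 [-3, 1]].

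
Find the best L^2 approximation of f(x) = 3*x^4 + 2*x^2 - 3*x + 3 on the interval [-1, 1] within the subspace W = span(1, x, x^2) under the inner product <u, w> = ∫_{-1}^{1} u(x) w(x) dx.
g(x) = 32*x^2/7 - 3*x + 96/35

The best approximation g ∈ W is the orthogonal projection of f onto W. Writing g = a_0 + a_1 x + a_2 x^2, the coefficients solve the normal equations G · a = b where
  G_{ij} = <φ_i, φ_j> and b_i = <f, φ_i>, with φ_0 = 1, φ_1 = x, φ_2 = x^2.
G =
  [2, 0, 2/3]
  [0, 2/3, 0]
  [2/3, 0, 2/5],
b = (128/15, -2, 128/35).
Solving gives a_0 = 96/35, a_1 = -3, a_2 = 32/7, so
  g(x) = 32*x^2/7 - 3*x + 96/35.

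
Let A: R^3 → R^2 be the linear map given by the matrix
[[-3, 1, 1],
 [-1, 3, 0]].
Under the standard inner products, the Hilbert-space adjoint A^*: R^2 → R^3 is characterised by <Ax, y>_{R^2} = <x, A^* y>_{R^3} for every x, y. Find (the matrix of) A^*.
A^* = A^T =
[[-3, -1],
 [1, 3],
 [1, 0]]

For real matrices with standard dot products, the defining identity <Ax, y> = <x, A^* y> gives (Ax)^T y = x^T (A^*) y, i.e. x^T A^T y = x^T (A^*) y. Since this holds for all x, y, we must have A^* = A^T. Therefore
A^* =
[[-3, -1],
 [1, 3],
 [1, 0]].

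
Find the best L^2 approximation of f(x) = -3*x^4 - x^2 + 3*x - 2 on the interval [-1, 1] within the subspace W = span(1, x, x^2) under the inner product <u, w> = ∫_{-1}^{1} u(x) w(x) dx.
g(x) = -25*x^2/7 + 3*x - 61/35

The best approximation g ∈ W is the orthogonal projection of f onto W. Writing g = a_0 + a_1 x + a_2 x^2, the coefficients solve the normal equations G · a = b where
  G_{ij} = <φ_i, φ_j> and b_i = <f, φ_i>, with φ_0 = 1, φ_1 = x, φ_2 = x^2.
G =
  [2, 0, 2/3]
  [0, 2/3, 0]
  [2/3, 0, 2/5],
b = (-88/15, 2, -272/105).
Solving gives a_0 = -61/35, a_1 = 3, a_2 = -25/7, so
  g(x) = -25*x^2/7 + 3*x - 61/35.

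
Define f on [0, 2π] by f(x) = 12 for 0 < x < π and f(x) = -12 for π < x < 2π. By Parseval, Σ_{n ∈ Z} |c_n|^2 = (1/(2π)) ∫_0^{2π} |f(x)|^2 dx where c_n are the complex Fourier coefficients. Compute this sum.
Σ |c_n|^2 = 144

Parseval equates the L^2 energy of f (normalised by 1/(2π)) with the ℓ^2 sum of its Fourier coefficients: (1/(2π)) ∫_0^{2π} |f|^2 = Σ |c_n|^2.
Compute the left side: (1/(2π)) [∫_0^π 12^2 dx + ∫_π^{2π} (-12)^2 dx] = (1/(2π)) · (144π + 144π) = (144 + 144)/2 = 144.
So Σ_{n ∈ Z} |c_n|^2 = 144.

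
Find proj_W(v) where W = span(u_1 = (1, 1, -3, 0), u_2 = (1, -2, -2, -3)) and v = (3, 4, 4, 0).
proj_W(v) = (-143/173, 211/173, 311/173, 354/173)

Set up U = [u_1 | ... | u_2] ∈ R^(4×2). The projector onto W = col(U) is P = U (U^T U)^(-1) U^T.
Compute U^T U =
  [11, 5]
  [5, 18],
and U^T v = (-5, -13).
Solve U^T U · c = U^T v for the coefficients: c = (-25/173, -118/173). The projection is proj_W(v) = U c.
Check: (v - proj_W(v)) · u_1 = 0  (should be 0).
Check: (v - proj_W(v)) · u_2 = 0  (should be 0).
Result: proj_W(v) = (-143/173, 211/173, 311/173, 354/173).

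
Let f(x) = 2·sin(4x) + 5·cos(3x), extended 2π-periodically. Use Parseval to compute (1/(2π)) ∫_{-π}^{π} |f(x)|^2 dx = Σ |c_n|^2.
Σ |c_n|^2 = 29/2

Expand |f|^2 and use orthogonality of {sin(nx), cos(mx)} on [-π, π]:
  ∫_{-π}^{π} sin(nx)^2 dx = π, ∫ cos(mx)^2 dx = π, and cross terms integrate to 0.
So ∫_{-π}^{π} f(x)^2 dx = 2^2 · π + 5^2 · π = (4 + 25)π.
Divide by 2π: (4 + 25)/2 = 29/2.
By Parseval, this equals Σ |c_n|^2.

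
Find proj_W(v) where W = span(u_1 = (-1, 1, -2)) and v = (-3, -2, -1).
proj_W(v) = (-1/2, 1/2, -1)

Set up U = [u_1 | ... | u_1] ∈ R^(3×1). The projector onto W = col(U) is P = U (U^T U)^(-1) U^T.
Compute U^T U =
  [6],
and U^T v = (3).
Solve U^T U · c = U^T v for the coefficients: c = (1/2). The projection is proj_W(v) = U c.
Check: (v - proj_W(v)) · u_1 = 0  (should be 0).
Result: proj_W(v) = (-1/2, 1/2, -1).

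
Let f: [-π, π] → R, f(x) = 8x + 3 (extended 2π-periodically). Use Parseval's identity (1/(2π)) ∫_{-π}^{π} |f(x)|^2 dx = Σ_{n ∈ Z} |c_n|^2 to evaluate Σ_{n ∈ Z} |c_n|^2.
Σ |c_n|^2 = 64π^2/3 + 9

Expand and integrate term by term over [-π, π]:
  ∫ (8x)^2 dx = 64·(2π^3/3); ∫ 2·8·(3)·x dx = 0 (odd integrand); ∫ 3^2 dx = 9·2π.
So (1/(2π)) ∫_{-π}^{π} (8x + 3)^2 dx = 64π^2/3 + 9 = 64π^2/3 + 9.
Parseval ⇒ Σ |c_n|^2 = 64π^2/3 + 9.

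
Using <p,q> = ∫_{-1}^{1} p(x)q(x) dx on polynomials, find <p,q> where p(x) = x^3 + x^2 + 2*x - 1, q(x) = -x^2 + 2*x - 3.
<p,q> = 116/15

Expand the product: p(x)·q(x) = -x^5 + x^4 - 3*x^3 + 2*x^2 - 8*x + 3.
∫_{-1}^{1} of each monomial x^k gives [2/(k+1) if k even, 0 if k odd]. Integrating term-by-term (or equivalently evaluating the antiderivative F(x) = -x^6/6 + x^5/5 - 3*x^4/4 + 2*x^3/3 - 4*x^2 + 3*x at the endpoints):
  F(1) − F(−1) = -21/20 − (-527/60) = 116/15.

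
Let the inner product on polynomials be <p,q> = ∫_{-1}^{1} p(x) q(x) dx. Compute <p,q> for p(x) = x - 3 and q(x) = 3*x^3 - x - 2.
<p,q> = 188/15

Expand the product: p(x)·q(x) = 3*x^4 - 9*x^3 - x^2 + x + 6.
∫_{-1}^{1} of each monomial x^k gives [2/(k+1) if k even, 0 if k odd]. Integrating term-by-term (or equivalently evaluating the antiderivative F(x) = 3*x^5/5 - 9*x^4/4 - x^3/3 + x^2/2 + 6*x at the endpoints):
  F(1) − F(−1) = 271/60 − (-481/60) = 188/15.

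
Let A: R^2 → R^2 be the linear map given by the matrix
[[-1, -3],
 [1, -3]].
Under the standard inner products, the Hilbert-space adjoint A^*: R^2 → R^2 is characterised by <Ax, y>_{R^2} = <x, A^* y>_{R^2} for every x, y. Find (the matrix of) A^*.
A^* = A^T =
[[-1, 1],
 [-3, -3]]

For real matrices with standard dot products, the defining identity <Ax, y> = <x, A^* y> gives (Ax)^T y = x^T (A^*) y, i.e. x^T A^T y = x^T (A^*) y. Since this holds for all x, y, we must have A^* = A^T. Therefore
A^* =
[[-1, 1],
 [-3, -3]].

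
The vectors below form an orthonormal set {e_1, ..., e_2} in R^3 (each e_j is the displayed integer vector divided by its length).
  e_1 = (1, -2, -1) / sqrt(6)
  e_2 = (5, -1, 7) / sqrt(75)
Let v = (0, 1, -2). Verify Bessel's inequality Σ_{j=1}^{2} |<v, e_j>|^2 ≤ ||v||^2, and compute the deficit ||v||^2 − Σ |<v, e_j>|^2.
Σ |<v, e_j>|^2 = 3; ||v||^2 = 5; deficit = 2

Write each e_j = u_j / sqrt(<u_j, u_j>) where u_j is the displayed integer vector. Then <v, e_j> = <v, u_j> / sqrt(<u_j, u_j>), so |<v, e_j>|^2 = <v, u_j>^2 / <u_j, u_j>.
Coefficients: <v, e_1> = 0/sqrt(6), <v, e_2> = -15/sqrt(75).
Square and sum: Σ |<v, e_j>|^2 = 3.
Compute ||v||^2 = v·v = 5.
Deficit = 5 − 3 = 2 ≥ 0, confirming Bessel's inequality. (The deficit equals ||v − Σ <v,e_j> e_j||^2, the squared distance from v to span{e_j}.)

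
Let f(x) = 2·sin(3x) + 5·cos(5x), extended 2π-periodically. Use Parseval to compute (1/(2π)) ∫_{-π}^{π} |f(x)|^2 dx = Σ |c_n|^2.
Σ |c_n|^2 = 29/2

Expand |f|^2 and use orthogonality of {sin(nx), cos(mx)} on [-π, π]:
  ∫_{-π}^{π} sin(nx)^2 dx = π, ∫ cos(mx)^2 dx = π, and cross terms integrate to 0.
So ∫_{-π}^{π} f(x)^2 dx = 2^2 · π + 5^2 · π = (4 + 25)π.
Divide by 2π: (4 + 25)/2 = 29/2.
By Parseval, this equals Σ |c_n|^2.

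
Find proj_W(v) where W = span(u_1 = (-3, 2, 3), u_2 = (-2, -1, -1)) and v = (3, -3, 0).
proj_W(v) = (363/131, -123/131, -210/131)

Set up U = [u_1 | ... | u_2] ∈ R^(3×2). The projector onto W = col(U) is P = U (U^T U)^(-1) U^T.
Compute U^T U =
  [22, 1]
  [1, 6],
and U^T v = (-15, -3).
Solve U^T U · c = U^T v for the coefficients: c = (-87/131, -51/131). The projection is proj_W(v) = U c.
Check: (v - proj_W(v)) · u_1 = 0  (should be 0).
Check: (v - proj_W(v)) · u_2 = 0  (should be 0).
Result: proj_W(v) = (363/131, -123/131, -210/131).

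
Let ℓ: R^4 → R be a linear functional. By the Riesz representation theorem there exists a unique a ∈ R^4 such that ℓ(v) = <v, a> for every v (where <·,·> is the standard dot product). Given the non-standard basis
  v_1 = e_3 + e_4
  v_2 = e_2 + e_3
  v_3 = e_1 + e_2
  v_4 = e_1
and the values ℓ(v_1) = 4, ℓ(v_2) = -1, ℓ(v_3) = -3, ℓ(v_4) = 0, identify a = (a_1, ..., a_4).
a = (0, -3, 2, 2)

Write a = (a_1, ..., a_4) in the standard basis. For each basis vector v_i, ℓ(v_i) = <v_i, a> is a linear equation in the a_j's. Collect the n equations into a matrix system V a = ℓ, where row i of V is v_i (expressed in the standard basis). Since V is invertible (lower-triangular with 1s on the diagonal, up to permutation), solve by back-substitution:
  V =
[[0, 0, 1, 1],
 [0, 1, 1, 0],
 [1, 1, 0, 0],
 [1, 0, 0, 0]]
  V a = (4, -1, -3, 0)
Solving gives a = (0, -3, 2, 2).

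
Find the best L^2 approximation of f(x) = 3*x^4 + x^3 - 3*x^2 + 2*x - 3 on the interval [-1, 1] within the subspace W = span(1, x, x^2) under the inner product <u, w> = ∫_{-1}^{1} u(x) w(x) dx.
g(x) = -3*x^2/7 + 13*x/5 - 114/35

The best approximation g ∈ W is the orthogonal projection of f onto W. Writing g = a_0 + a_1 x + a_2 x^2, the coefficients solve the normal equations G · a = b where
  G_{ij} = <φ_i, φ_j> and b_i = <f, φ_i>, with φ_0 = 1, φ_1 = x, φ_2 = x^2.
G =
  [2, 0, 2/3]
  [0, 2/3, 0]
  [2/3, 0, 2/5],
b = (-34/5, 26/15, -82/35).
Solving gives a_0 = -114/35, a_1 = 13/5, a_2 = -3/7, so
  g(x) = -3*x^2/7 + 13*x/5 - 114/35.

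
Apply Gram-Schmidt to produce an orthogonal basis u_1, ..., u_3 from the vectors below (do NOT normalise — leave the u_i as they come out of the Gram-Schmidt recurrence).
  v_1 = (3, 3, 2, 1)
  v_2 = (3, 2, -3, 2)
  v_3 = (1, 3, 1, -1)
Orthogonal basis:
  u_1 = (3, 3, 2, 1)
  u_2 = (36/23, 13/23, -91/23, 35/23)
  u_3 = (-28/53, 217/159, -88/159, -223/159)

Apply the Gram-Schmidt recurrence
  u_1 = v_1
  u_i = v_i − Σ_{j<i} ((v_i · u_j) / (u_j · u_j)) · u_j.

Step by step this gives:
  u_1 = (3, 3, 2, 1)
  u_2 = (36/23, 13/23, -91/23, 35/23)
  u_3 = (-28/53, 217/159, -88/159, -223/159)

Orthogonality check:
  u_2 · u_1 = 0 (should be 0)
  u_3 · u_1 = 0 (should be 0)
  u_3 · u_2 = 0 (should be 0)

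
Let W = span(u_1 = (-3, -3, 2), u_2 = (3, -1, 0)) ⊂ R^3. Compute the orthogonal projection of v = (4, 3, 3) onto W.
proj_W(v) = (153/46, 45/46, -24/23)

Set up U = [u_1 | ... | u_2] ∈ R^(3×2). The projector onto W = col(U) is P = U (U^T U)^(-1) U^T.
Compute U^T U =
  [22, -6]
  [-6, 10],
and U^T v = (-15, 9).
Solve U^T U · c = U^T v for the coefficients: c = (-12/23, 27/46). The projection is proj_W(v) = U c.
Check: (v - proj_W(v)) · u_1 = 0  (should be 0).
Check: (v - proj_W(v)) · u_2 = 0  (should be 0).
Result: proj_W(v) = (153/46, 45/46, -24/23).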